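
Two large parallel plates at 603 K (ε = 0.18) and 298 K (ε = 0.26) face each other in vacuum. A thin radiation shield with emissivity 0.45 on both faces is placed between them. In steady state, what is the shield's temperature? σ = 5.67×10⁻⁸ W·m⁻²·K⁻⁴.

In steady state the net flux on the hot side equals that on the cold side.
σ(T₁⁴−T_s⁴)/D₁ = σ(T_s⁴−T₂⁴)/D₂, with D₁ = 1/ε₁+1/ε_s−1 = 6.778, D₂ = 1/ε_s+1/ε₂−1 = 5.068.
Solve for T_s⁴: T_s⁴ = (D₂·T₁⁴ + D₁·T₂⁴)/(D₁+D₂) = 6.108×10¹⁰ K⁴.

T_s ≈ 497 K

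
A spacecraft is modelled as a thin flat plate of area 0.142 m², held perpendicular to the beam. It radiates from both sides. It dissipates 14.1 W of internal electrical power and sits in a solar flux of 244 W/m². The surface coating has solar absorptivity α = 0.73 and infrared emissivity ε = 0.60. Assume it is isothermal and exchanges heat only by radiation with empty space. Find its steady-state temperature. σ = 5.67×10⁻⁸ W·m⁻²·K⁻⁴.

At steady state, absorbed solar power + internal power = radiated power.
Absorbed: α·S·A_cross = 0.73·244·0.1420 = 25.29 W (cross-section A).
Total input = 25.29 + 14.1 = 39.39 W.
Radiated: εσ·A_surf·T⁴ with A_surf = 2A = 0.2840 m².
T⁴ = 39.39/(0.60·5.67×10⁻⁸·0.2840) = 4.077×10⁹ K⁴.

T ≈ 253 K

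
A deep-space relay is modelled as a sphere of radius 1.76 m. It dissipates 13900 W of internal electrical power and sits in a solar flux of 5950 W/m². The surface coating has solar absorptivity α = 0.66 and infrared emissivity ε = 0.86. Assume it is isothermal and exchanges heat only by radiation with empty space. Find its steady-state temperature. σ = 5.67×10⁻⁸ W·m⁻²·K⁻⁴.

At steady state, absorbed solar power + internal power = radiated power.
Absorbed: α·S·A_cross = 0.66·5950·9.731 = 38220 W (cross-section πr²).
Total input = 38220 + 13900 = 52120 W.
Radiated: εσ·A_surf·T⁴ with A_surf = 4πr² = 38.93 m².
T⁴ = 52120/(0.86·5.67×10⁻⁸·38.93) = 2.746×10¹⁰ K⁴.

T ≈ 407 K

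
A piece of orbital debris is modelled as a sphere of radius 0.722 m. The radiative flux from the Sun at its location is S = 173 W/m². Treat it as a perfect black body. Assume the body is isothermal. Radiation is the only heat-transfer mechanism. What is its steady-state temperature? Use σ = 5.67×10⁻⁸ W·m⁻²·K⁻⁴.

At equilibrium, absorbed power = emitted power.
Absorbing cross-section = πr² = 1.638 m²; emitting surface = 4πr² = 6.551 m² (ratio 4).
S·A_cross = εσ·A_surf·T⁴  ⇒  T⁴ = S/(4σ).
T⁴ = 1.00·173/(4·5.67×10⁻⁸) = 7.628×10⁸ K⁴.
T = (7.628×10⁸)^(1/4).

T ≈ 166 K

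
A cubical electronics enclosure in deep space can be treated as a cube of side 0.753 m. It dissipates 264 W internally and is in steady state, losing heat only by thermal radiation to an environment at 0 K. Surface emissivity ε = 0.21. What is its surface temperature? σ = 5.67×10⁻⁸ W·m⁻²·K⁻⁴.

Steady state: internal power = radiated power, P = εσA T⁴.
Radiating area A = 6L² = 3.402 m².
T⁴ = P/(εσA) = 264/(0.21·5.67×10⁻⁸·3.402) = 6.517×10⁹ K⁴.
T = (6.517×10⁹)^(1/4).

T ≈ 284 K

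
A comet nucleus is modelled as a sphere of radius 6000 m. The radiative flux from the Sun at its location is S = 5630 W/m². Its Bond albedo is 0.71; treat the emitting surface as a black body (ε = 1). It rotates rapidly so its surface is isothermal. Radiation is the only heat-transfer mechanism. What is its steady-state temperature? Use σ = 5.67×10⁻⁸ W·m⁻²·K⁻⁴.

At equilibrium, absorbed power = emitted power.
Absorbing cross-section = πr² = 1.131×10⁸ m²; emitting surface = 4πr² = 4.524×10⁸ m² (ratio 4).
(1−a)S·A_cross = εσ·A_surf·T⁴  ⇒  T⁴ = (1−a)S/(4σ).
T⁴ = 0.290·5630/(4·5.67×10⁻⁸) = 7.199×10⁹ K⁴.
T = (7.199×10⁹)^(1/4).

T ≈ 291 K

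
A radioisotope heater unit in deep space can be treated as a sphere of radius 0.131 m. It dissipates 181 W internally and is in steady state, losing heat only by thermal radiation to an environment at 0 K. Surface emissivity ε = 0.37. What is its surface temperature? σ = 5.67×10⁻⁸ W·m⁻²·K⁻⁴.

T ≈ 447 K

Steady state: internal power = radiated power, P = εσA T⁴.
Radiating area A = 4πr² = 0.2157 m².
T⁴ = P/(εσA) = 181/(0.37·5.67×10⁻⁸·0.2157) = 4.001×10¹⁰ K⁴.
T = (4.001×10¹⁰)^(1/4).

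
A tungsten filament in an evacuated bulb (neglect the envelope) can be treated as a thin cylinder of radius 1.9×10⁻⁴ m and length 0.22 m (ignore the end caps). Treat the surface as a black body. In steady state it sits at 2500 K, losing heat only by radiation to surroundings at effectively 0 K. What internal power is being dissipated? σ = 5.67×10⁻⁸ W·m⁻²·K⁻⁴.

Steady state: P = εσA T⁴.
A = 2πrL = 2.626×10⁻⁴ m²; T⁴ = (2500)⁴ = 3.906×10¹³ K⁴.
P = 1.0 × 5.67×10⁻⁸ × 2.626×10⁻⁴ × 3.906×10¹³.

P ≈ 582 W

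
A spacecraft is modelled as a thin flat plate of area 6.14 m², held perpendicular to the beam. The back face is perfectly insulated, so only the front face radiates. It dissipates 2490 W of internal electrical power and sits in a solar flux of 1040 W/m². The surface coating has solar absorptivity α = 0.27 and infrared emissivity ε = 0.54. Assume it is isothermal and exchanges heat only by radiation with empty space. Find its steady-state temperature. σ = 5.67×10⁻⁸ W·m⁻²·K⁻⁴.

At steady state, absorbed solar power + internal power = radiated power.
Absorbed: α·S·A_cross = 0.27·1040·6.140 = 1724 W (cross-section A).
Total input = 1724 + 2490 = 4214 W.
Radiated: εσ·A_surf·T⁴ with A_surf = A = 6.140 m².
T⁴ = 4214/(0.54·5.67×10⁻⁸·6.140) = 2.242×10¹⁰ K⁴.

T ≈ 387 K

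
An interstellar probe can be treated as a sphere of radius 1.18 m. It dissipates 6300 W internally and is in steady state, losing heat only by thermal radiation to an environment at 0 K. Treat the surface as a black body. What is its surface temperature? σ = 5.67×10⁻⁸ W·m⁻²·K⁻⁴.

Steady state: internal power = radiated power, P = εσA T⁴.
Radiating area A = 4πr² = 17.50 m².
T⁴ = P/(εσA) = 6300/(1.0·5.67×10⁻⁸·17.50) = 6.350×10⁹ K⁴.
T = (6.350×10⁹)^(1/4).

T ≈ 282 K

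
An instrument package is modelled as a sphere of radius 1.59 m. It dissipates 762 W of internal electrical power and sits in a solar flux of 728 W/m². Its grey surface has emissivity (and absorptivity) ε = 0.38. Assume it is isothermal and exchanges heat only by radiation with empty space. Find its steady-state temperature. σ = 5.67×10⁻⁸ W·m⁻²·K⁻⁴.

At steady state, absorbed solar power + internal power = radiated power.
Absorbed: α·S·A_cross = 0.38·728·7.942 = 2197 W (cross-section πr²).
Total input = 2197 + 762 = 2959 W.
Radiated: εσ·A_surf·T⁴ with A_surf = 4πr² = 31.77 m².
T⁴ = 2959/(0.38·5.67×10⁻⁸·31.77) = 4.323×10⁹ K⁴.

T ≈ 256 K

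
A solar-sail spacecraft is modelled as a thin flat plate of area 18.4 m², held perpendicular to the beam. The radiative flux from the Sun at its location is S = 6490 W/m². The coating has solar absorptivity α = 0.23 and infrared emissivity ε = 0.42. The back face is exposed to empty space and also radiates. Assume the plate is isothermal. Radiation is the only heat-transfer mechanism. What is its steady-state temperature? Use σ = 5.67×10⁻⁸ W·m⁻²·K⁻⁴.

T ≈ 421 K

At equilibrium, absorbed power = emitted power.
Absorbing cross-section = A = 18.40 m²; emitting surface = 2A = 36.80 m² (ratio 2).
αS·A_cross = εσ·A_surf·T⁴  ⇒  T⁴ = αS/(ε·2σ).
T⁴ = 0.230·6490/(0.42·2·5.67×10⁻⁸) = 3.134×10¹⁰ K⁴.
T = (3.134×10¹⁰)^(1/4).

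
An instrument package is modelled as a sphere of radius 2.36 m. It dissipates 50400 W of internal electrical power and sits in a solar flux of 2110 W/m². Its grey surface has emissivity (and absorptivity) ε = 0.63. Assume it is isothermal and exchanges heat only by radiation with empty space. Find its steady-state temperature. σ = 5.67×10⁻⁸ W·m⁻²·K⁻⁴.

T ≈ 414 K

At steady state, absorbed solar power + internal power = radiated power.
Absorbed: α·S·A_cross = 0.63·2110·17.50 = 23260 W (cross-section πr²).
Total input = 23260 + 50400 = 73660 W.
Radiated: εσ·A_surf·T⁴ with A_surf = 4πr² = 69.99 m².
T⁴ = 73660/(0.63·5.67×10⁻⁸·69.99) = 2.946×10¹⁰ K⁴.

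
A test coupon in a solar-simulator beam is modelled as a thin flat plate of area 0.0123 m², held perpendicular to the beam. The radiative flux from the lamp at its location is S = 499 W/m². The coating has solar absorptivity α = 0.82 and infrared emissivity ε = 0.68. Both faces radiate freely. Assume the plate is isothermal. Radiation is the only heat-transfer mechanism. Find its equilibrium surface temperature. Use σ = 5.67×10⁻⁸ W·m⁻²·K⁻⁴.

T ≈ 270 K

At equilibrium, absorbed power = emitted power.
Absorbing cross-section = A = 0.01230 m²; emitting surface = 2A = 0.02460 m² (ratio 2).
αS·A_cross = εσ·A_surf·T⁴  ⇒  T⁴ = αS/(ε·2σ).
T⁴ = 0.820·499/(0.68·2·5.67×10⁻⁸) = 5.306×10⁹ K⁴.
T = (5.306×10⁹)^(1/4).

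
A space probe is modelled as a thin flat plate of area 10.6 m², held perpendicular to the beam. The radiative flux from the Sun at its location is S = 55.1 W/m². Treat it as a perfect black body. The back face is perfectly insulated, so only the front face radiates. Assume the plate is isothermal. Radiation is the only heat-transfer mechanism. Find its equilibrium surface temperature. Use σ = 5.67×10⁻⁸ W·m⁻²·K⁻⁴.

T ≈ 177 K

At equilibrium, absorbed power = emitted power.
Absorbing cross-section = A = 10.60 m²; emitting surface = A = 10.60 m² (ratio 1).
S·A_cross = εσ·A_surf·T⁴  ⇒  T⁴ = S/(1σ).
T⁴ = 1.00·55.1/(1·5.67×10⁻⁸) = 9.718×10⁸ K⁴.
T = (9.718×10⁸)^(1/4).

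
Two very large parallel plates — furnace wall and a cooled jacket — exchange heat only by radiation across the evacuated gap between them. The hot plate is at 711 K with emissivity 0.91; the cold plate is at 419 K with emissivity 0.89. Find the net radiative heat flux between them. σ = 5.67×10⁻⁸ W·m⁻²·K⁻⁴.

q ≈ 10400 W/m²

For two infinite grey parallel plates, q = σ(T₁⁴ − T₂⁴)/(1/ε₁ + 1/ε₂ − 1).
T₁⁴ − T₂⁴ = 2.556×10¹¹ − 3.082×10¹⁰ = 2.247×10¹¹ K⁴.
1/ε₁ + 1/ε₂ − 1 = 1.099 + 1.124 − 1 = 1.222.
q = 5.67×10⁻⁸ × 2.247×10¹¹ / 1.222.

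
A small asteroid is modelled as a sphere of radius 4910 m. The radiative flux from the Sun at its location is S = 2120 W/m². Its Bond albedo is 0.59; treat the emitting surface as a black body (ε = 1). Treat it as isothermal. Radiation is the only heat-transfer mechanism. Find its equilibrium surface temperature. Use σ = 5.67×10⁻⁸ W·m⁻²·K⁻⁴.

T ≈ 249 K

At equilibrium, absorbed power = emitted power.
Absorbing cross-section = πr² = 7.574×10⁷ m²; emitting surface = 4πr² = 3.030×10⁸ m² (ratio 4).
(1−a)S·A_cross = εσ·A_surf·T⁴  ⇒  T⁴ = (1−a)S/(4σ).
T⁴ = 0.410·2120/(4·5.67×10⁻⁸) = 3.832×10⁹ K⁴.
T = (3.832×10⁹)^(1/4).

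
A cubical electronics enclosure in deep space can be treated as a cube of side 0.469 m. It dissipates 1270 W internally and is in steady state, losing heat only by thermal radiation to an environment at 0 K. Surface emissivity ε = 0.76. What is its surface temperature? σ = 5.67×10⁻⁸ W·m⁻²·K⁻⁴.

T ≈ 387 K

Steady state: internal power = radiated power, P = εσA T⁴.
Radiating area A = 6L² = 1.320 m².
T⁴ = P/(εσA) = 1270/(0.76·5.67×10⁻⁸·1.320) = 2.233×10¹⁰ K⁴.
T = (2.233×10¹⁰)^(1/4).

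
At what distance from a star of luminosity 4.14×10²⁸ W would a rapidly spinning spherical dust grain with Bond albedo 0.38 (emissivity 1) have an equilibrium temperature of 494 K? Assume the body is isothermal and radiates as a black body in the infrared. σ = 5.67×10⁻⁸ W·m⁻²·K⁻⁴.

d ≈ 3.89×10¹¹ m

For an isothermal black-emitting sphere, (1−a)S·πr² = σ·4πr²·T⁴ ⇒ S = 4σT⁴/(1−a).
S = 4·5.67×10⁻⁸·(494)⁴/0.620 = 21790 W/m².
Flux falls as S = L/(4πd²), so d = √(L/(4πS)) = √(4.14×10²⁸/(4π·21790)).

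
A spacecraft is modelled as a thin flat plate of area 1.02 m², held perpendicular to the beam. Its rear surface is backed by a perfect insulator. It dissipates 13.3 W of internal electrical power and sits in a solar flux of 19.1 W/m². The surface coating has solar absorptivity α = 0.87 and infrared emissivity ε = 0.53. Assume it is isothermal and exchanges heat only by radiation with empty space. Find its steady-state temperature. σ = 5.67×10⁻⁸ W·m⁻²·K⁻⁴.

At steady state, absorbed solar power + internal power = radiated power.
Absorbed: α·S·A_cross = 0.87·19.1·1.020 = 16.95 W (cross-section A).
Total input = 16.95 + 13.3 = 30.25 W.
Radiated: εσ·A_surf·T⁴ with A_surf = A = 1.020 m².
T⁴ = 30.25/(0.53·5.67×10⁻⁸·1.020) = 9.869×10⁸ K⁴.

T ≈ 177 K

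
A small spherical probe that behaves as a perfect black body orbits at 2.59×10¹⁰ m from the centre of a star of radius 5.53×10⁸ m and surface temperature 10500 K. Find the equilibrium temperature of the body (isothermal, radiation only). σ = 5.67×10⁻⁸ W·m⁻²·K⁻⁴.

The star's surface emits σT_*⁴; at distance d the flux is S = σT_*⁴(R_*/d)².
S = 5.67×10⁻⁸·(10500)⁴·(5.53×10⁸/2.59×10¹⁰)² = 3.142×10⁵ W/m².
For an isothermal sphere T⁴ = (1−a)S/(4σ) = 1.385×10¹² K⁴.

T ≈ 1080 K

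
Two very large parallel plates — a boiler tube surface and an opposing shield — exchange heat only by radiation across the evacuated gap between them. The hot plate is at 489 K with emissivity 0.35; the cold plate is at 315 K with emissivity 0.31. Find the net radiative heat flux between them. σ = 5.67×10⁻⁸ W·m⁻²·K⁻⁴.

q ≈ 528 W/m²

For two infinite grey parallel plates, q = σ(T₁⁴ − T₂⁴)/(1/ε₁ + 1/ε₂ − 1).
T₁⁴ − T₂⁴ = 5.718×10¹⁰ − 9.846×10⁹ = 4.733×10¹⁰ K⁴.
1/ε₁ + 1/ε₂ − 1 = 2.857 + 3.226 − 1 = 5.083.
q = 5.67×10⁻⁸ × 4.733×10¹⁰ / 5.083.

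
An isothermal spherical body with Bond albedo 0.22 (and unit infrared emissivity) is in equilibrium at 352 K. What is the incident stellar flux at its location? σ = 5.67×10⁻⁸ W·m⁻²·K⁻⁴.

(1−a)S·πr² = σ·4πr²·T⁴ ⇒ S = 4σT⁴/(1−a).
S = 4·5.67×10⁻⁸·1.535×10¹⁰/0.780.

S ≈ 4460 W/m²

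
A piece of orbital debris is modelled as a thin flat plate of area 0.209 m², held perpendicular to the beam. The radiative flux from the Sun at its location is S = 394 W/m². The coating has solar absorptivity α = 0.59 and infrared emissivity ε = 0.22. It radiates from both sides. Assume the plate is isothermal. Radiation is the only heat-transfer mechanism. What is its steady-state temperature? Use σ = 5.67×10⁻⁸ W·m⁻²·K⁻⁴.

At equilibrium, absorbed power = emitted power.
Absorbing cross-section = A = 0.2090 m²; emitting surface = 2A = 0.4180 m² (ratio 2).
αS·A_cross = εσ·A_surf·T⁴  ⇒  T⁴ = αS/(ε·2σ).
T⁴ = 0.590·394/(0.22·2·5.67×10⁻⁸) = 9.318×10⁹ K⁴.
T = (9.318×10⁹)^(1/4).

T ≈ 311 K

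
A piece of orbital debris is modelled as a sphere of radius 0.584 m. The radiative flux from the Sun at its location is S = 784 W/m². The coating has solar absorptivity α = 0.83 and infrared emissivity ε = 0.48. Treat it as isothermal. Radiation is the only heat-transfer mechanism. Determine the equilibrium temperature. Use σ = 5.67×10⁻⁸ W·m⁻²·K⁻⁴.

At equilibrium, absorbed power = emitted power.
Absorbing cross-section = πr² = 1.071 m²; emitting surface = 4πr² = 4.286 m² (ratio 4).
αS·A_cross = εσ·A_surf·T⁴  ⇒  T⁴ = αS/(ε·4σ).
T⁴ = 0.830·784/(0.48·4·5.67×10⁻⁸) = 5.977×10⁹ K⁴.
T = (5.977×10⁹)^(1/4).

T ≈ 278 K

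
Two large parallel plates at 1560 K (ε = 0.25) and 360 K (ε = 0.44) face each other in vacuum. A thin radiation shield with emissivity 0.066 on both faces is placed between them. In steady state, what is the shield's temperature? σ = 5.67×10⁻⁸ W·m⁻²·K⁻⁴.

T_s ≈ 1300 K

In steady state the net flux on the hot side equals that on the cold side.
σ(T₁⁴−T_s⁴)/D₁ = σ(T_s⁴−T₂⁴)/D₂, with D₁ = 1/ε₁+1/ε_s−1 = 18.15, D₂ = 1/ε_s+1/ε₂−1 = 16.42.
Solve for T_s⁴: T_s⁴ = (D₂·T₁⁴ + D₁·T₂⁴)/(D₁+D₂) = 2.822×10¹² K⁴.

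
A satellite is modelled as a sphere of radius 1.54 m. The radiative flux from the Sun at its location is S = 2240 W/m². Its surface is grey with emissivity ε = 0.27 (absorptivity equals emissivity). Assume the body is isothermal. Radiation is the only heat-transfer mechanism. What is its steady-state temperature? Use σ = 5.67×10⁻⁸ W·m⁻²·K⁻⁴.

T ≈ 315 K

At equilibrium, absorbed power = emitted power.
Absorbing cross-section = πr² = 7.451 m²; emitting surface = 4πr² = 29.80 m² (ratio 4).
εS·A_cross = εσ·A_surf·T⁴  ⇒  T⁴ = S/(4σ)   (ε cancels).
T⁴ = 2240/(4·5.67×10⁻⁸) = 9.877×10⁹ K⁴.
T = (9.877×10⁹)^(1/4).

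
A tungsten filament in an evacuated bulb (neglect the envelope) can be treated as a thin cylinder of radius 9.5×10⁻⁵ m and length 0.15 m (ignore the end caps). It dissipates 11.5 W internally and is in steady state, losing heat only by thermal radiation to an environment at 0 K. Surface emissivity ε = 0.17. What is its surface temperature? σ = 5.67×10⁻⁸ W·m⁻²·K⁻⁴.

Steady state: internal power = radiated power, P = εσA T⁴.
Radiating area A = 2πrL = 8.954×10⁻⁵ m².
T⁴ = P/(εσA) = 11.5/(0.17·5.67×10⁻⁸·8.954×10⁻⁵) = 1.333×10¹³ K⁴.
T = (1.333×10¹³)^(1/4).

T ≈ 1910 K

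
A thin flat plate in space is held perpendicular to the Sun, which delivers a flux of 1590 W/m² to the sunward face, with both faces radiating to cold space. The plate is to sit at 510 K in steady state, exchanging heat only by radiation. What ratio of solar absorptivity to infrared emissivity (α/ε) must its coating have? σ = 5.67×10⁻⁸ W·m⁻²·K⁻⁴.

α/ε ≈ 4.82

Balance: αS·A = εσ·2A·T⁴ ⇒ α/ε = 2σT⁴/S.
α/ε = 2·5.67×10⁻⁸·(510)⁴/1590 = 2·5.67×10⁻⁸·6.765×10¹⁰/1590.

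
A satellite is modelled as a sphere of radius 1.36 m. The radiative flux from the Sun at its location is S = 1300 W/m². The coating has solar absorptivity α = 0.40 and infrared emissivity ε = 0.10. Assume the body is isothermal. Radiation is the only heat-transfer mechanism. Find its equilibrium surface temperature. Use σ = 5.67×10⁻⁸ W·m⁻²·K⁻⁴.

T ≈ 389 K

At equilibrium, absorbed power = emitted power.
Absorbing cross-section = πr² = 5.811 m²; emitting surface = 4πr² = 23.24 m² (ratio 4).
αS·A_cross = εσ·A_surf·T⁴  ⇒  T⁴ = αS/(ε·4σ).
T⁴ = 0.400·1300/(0.10·4·5.67×10⁻⁸) = 2.293×10¹⁰ K⁴.
T = (2.293×10¹⁰)^(1/4).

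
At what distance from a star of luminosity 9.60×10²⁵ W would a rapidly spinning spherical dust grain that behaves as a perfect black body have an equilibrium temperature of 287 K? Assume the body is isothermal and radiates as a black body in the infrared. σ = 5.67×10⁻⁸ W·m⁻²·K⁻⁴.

d ≈ 7.05×10¹⁰ m

For an isothermal black-emitting sphere, (1−a)S·πr² = σ·4πr²·T⁴ ⇒ S = 4σT⁴/(1−a).
S = 4·5.67×10⁻⁸·(287)⁴/1.00 = 1539 W/m².
Flux falls as S = L/(4πd²), so d = √(L/(4πS)) = √(9.60×10²⁵/(4π·1539)).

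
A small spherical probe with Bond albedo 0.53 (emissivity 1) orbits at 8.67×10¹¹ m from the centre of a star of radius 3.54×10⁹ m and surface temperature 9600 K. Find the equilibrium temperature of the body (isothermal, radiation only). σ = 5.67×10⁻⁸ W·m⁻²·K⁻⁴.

T ≈ 359 K

The star's surface emits σT_*⁴; at distance d the flux is S = σT_*⁴(R_*/d)².
S = 5.67×10⁻⁸·(9600)⁴·(3.54×10⁹/8.67×10¹¹)² = 8029 W/m².
For an isothermal sphere T⁴ = (1−a)S/(4σ) = 1.664×10¹⁰ K⁴.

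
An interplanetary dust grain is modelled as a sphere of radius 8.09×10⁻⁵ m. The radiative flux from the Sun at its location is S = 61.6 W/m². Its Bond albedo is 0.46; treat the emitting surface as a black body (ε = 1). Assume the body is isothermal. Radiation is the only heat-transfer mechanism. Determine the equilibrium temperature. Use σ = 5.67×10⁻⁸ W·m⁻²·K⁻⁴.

T ≈ 110 K

At equilibrium, absorbed power = emitted power.
Absorbing cross-section = πr² = 2.056×10⁻⁸ m²; emitting surface = 4πr² = 8.224×10⁻⁸ m² (ratio 4).
(1−a)S·A_cross = εσ·A_surf·T⁴  ⇒  T⁴ = (1−a)S/(4σ).
T⁴ = 0.540·61.6/(4·5.67×10⁻⁸) = 1.467×10⁸ K⁴.
T = (1.467×10⁸)^(1/4).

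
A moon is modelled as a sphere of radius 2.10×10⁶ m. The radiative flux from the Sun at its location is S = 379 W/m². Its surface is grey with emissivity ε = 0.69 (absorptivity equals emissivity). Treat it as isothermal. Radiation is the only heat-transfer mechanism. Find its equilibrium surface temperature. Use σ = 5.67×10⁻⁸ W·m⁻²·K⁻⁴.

T ≈ 202 K

At equilibrium, absorbed power = emitted power.
Absorbing cross-section = πr² = 1.385×10¹³ m²; emitting surface = 4πr² = 5.542×10¹³ m² (ratio 4).
εS·A_cross = εσ·A_surf·T⁴  ⇒  T⁴ = S/(4σ)   (ε cancels).
T⁴ = 379/(4·5.67×10⁻⁸) = 1.671×10⁹ K⁴.
T = (1.671×10⁹)^(1/4).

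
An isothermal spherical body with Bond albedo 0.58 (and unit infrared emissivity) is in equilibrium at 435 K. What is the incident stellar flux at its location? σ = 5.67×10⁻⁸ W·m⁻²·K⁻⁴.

S ≈ 19300 W/m²

(1−a)S·πr² = σ·4πr²·T⁴ ⇒ S = 4σT⁴/(1−a).
S = 4·5.67×10⁻⁸·3.581×10¹⁰/0.420.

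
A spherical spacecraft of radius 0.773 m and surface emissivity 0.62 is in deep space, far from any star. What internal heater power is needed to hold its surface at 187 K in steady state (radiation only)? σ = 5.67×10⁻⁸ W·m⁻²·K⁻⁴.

P = εσ·4πr²·T⁴.
4πr² = 7.509 m²; T⁴ = 1.223×10⁹ K⁴.
P = 0.62·5.67×10⁻⁸·7.509·1.223×10⁹.

P ≈ 323 W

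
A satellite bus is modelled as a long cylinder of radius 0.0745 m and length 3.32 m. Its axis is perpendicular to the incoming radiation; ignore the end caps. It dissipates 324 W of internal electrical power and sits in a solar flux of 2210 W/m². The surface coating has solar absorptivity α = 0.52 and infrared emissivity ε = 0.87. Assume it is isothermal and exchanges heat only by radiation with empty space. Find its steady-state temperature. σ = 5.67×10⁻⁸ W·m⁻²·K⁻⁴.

T ≈ 328 K

At steady state, absorbed solar power + internal power = radiated power.
Absorbed: α·S·A_cross = 0.52·2210·0.4947 = 568.5 W (cross-section 2rL).
Total input = 568.5 + 324 = 892.5 W.
Radiated: εσ·A_surf·T⁴ with A_surf = 2πrL = 1.554 m².
T⁴ = 892.5/(0.87·5.67×10⁻⁸·1.554) = 1.164×10¹⁰ K⁴.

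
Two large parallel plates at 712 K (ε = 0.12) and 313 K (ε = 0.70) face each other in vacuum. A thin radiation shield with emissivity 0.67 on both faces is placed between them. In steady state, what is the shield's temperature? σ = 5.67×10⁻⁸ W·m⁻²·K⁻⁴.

T_s ≈ 482 K

In steady state the net flux on the hot side equals that on the cold side.
σ(T₁⁴−T_s⁴)/D₁ = σ(T_s⁴−T₂⁴)/D₂, with D₁ = 1/ε₁+1/ε_s−1 = 8.826, D₂ = 1/ε_s+1/ε₂−1 = 1.921.
Solve for T_s⁴: T_s⁴ = (D₂·T₁⁴ + D₁·T₂⁴)/(D₁+D₂) = 5.382×10¹⁰ K⁴.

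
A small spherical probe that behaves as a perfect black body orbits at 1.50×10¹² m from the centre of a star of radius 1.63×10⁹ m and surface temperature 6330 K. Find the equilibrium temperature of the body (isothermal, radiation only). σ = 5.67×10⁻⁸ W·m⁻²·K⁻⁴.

T ≈ 148 K

The star's surface emits σT_*⁴; at distance d the flux is S = σT_*⁴(R_*/d)².
S = 5.67×10⁻⁸·(6330)⁴·(1.63×10⁹/1.50×10¹²)² = 107.5 W/m².
For an isothermal sphere T⁴ = (1−a)S/(4σ) = 4.740×10⁸ K⁴.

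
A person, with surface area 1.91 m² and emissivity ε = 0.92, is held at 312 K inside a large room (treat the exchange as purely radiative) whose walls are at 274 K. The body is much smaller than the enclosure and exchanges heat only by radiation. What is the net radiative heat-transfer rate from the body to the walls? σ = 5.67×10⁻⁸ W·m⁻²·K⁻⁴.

For a small grey body in a large enclosure: P_net = εσA(T_body⁴ − T_wall⁴).
A = 1.91 m²; T_body⁴ − T_wall⁴ = 9.476×10⁹ − 5.636×10⁹ = 3.839×10⁹ K⁴.
|P_net| = 0.92·5.67×10⁻⁸·1.910·3.839×10⁹.

P_net ≈ 383 W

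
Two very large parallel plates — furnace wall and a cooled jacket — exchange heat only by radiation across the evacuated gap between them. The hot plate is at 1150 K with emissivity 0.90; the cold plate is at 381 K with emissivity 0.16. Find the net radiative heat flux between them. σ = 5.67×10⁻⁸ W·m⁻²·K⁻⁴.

For two infinite grey parallel plates, q = σ(T₁⁴ − T₂⁴)/(1/ε₁ + 1/ε₂ − 1).
T₁⁴ − T₂⁴ = 1.749×10¹² − 2.107×10¹⁰ = 1.728×10¹² K⁴.
1/ε₁ + 1/ε₂ − 1 = 1.111 + 6.250 − 1 = 6.361.
q = 5.67×10⁻⁸ × 1.728×10¹² / 6.361.

q ≈ 15400 W/m²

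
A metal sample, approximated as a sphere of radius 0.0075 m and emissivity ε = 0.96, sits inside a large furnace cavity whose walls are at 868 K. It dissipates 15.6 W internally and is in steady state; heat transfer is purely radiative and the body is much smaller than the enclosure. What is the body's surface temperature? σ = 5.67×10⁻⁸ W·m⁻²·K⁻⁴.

T ≈ 993 K

For a small grey body in a large enclosure, net radiated power = εσA(T⁴ − T_w⁴).
Steady state: P = εσA(T⁴ − T_w⁴) with A = 4πr² = 7.069×10⁻⁴ m².
T⁴ = P/(εσA) + T_w⁴ = 15.6/(0.96·5.67×10⁻⁸·7.069×10⁻⁴) + (868)⁴
    = 4.055×10¹¹ + 5.676×10¹¹ = 9.731×10¹¹ K⁴.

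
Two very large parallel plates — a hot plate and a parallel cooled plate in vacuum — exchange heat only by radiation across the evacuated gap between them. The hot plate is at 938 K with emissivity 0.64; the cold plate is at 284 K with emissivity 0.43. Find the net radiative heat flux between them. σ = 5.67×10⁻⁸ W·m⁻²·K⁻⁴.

q ≈ 15100 W/m²

For two infinite grey parallel plates, q = σ(T₁⁴ − T₂⁴)/(1/ε₁ + 1/ε₂ − 1).
T₁⁴ − T₂⁴ = 7.741×10¹¹ − 6.505×10⁹ = 7.676×10¹¹ K⁴.
1/ε₁ + 1/ε₂ − 1 = 1.562 + 2.326 − 1 = 2.888.
q = 5.67×10⁻⁸ × 7.676×10¹¹ / 2.888.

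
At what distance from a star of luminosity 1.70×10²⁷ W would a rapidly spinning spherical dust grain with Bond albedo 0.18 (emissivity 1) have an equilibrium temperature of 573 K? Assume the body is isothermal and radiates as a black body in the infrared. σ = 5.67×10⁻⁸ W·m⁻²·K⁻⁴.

d ≈ 6.74×10¹⁰ m

For an isothermal black-emitting sphere, (1−a)S·πr² = σ·4πr²·T⁴ ⇒ S = 4σT⁴/(1−a).
S = 4·5.67×10⁻⁸·(573)⁴/0.820 = 29820 W/m².
Flux falls as S = L/(4πd²), so d = √(L/(4πS)) = √(1.70×10²⁷/(4π·29820)).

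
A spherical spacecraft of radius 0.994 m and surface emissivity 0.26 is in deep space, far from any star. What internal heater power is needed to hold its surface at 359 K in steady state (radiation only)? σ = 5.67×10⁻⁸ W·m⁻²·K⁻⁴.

P = εσ·4πr²·T⁴.
4πr² = 12.42 m²; T⁴ = 1.661×10¹⁰ K⁴.
P = 0.26·5.67×10⁻⁸·12.42·1.661×10¹⁰.

P ≈ 3040 W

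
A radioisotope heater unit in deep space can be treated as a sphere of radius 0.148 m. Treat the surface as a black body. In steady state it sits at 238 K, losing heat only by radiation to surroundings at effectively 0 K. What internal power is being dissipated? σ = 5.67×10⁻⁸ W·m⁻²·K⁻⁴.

P ≈ 50.1 W

Steady state: P = εσA T⁴.
A = 4πr² = 0.2753 m²; T⁴ = (238)⁴ = 3.209×10⁹ K⁴.
P = 1.0 × 5.67×10⁻⁸ × 0.2753 × 3.209×10⁹.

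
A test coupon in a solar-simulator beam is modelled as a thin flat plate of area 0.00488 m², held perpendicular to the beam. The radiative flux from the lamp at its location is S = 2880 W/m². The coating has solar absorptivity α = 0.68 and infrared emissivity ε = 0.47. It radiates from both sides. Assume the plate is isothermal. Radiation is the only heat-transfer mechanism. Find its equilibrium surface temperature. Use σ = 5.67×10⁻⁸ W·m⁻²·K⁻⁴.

At equilibrium, absorbed power = emitted power.
Absorbing cross-section = A = 0.004880 m²; emitting surface = 2A = 0.009760 m² (ratio 2).
αS·A_cross = εσ·A_surf·T⁴  ⇒  T⁴ = αS/(ε·2σ).
T⁴ = 0.680·2880/(0.47·2·5.67×10⁻⁸) = 3.674×10¹⁰ K⁴.
T = (3.674×10¹⁰)^(1/4).

T ≈ 438 K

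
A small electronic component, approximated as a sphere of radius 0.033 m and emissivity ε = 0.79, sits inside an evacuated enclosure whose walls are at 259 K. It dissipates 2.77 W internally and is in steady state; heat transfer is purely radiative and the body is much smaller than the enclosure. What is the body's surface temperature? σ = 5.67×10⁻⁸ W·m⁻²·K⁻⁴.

T ≈ 308 K

For a small grey body in a large enclosure, net radiated power = εσA(T⁴ − T_w⁴).
Steady state: P = εσA(T⁴ − T_w⁴) with A = 4πr² = 0.01368 m².
T⁴ = P/(εσA) + T_w⁴ = 2.77/(0.79·5.67×10⁻⁸·0.01368) + (259)⁴
    = 4.519×10⁹ + 4.500×10⁹ = 9.019×10⁹ K⁴.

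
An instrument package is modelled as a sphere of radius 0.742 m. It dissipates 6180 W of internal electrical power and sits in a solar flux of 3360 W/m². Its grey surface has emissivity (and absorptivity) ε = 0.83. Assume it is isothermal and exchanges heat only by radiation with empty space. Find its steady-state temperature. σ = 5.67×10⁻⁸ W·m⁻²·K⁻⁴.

T ≈ 429 K

At steady state, absorbed solar power + internal power = radiated power.
Absorbed: α·S·A_cross = 0.83·3360·1.730 = 4824 W (cross-section πr²).
Total input = 4824 + 6180 = 11000 W.
Radiated: εσ·A_surf·T⁴ with A_surf = 4πr² = 6.919 m².
T⁴ = 11000/(0.83·5.67×10⁻⁸·6.919) = 3.380×10¹⁰ K⁴.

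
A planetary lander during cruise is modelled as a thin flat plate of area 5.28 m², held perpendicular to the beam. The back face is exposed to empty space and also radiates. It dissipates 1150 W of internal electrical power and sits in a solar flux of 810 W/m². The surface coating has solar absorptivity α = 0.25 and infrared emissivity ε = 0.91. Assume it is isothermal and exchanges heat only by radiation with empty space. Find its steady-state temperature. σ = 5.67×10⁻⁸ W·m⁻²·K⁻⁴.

At steady state, absorbed solar power + internal power = radiated power.
Absorbed: α·S·A_cross = 0.25·810·5.280 = 1069 W (cross-section A).
Total input = 1069 + 1150 = 2219 W.
Radiated: εσ·A_surf·T⁴ with A_surf = 2A = 10.56 m².
T⁴ = 2219/(0.91·5.67×10⁻⁸·10.56) = 4.073×10⁹ K⁴.

T ≈ 253 K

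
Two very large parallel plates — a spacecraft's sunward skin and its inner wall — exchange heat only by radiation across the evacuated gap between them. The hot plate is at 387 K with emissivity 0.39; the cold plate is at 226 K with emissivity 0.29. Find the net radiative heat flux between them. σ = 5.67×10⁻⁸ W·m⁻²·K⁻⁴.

q ≈ 224 W/m²

For two infinite grey parallel plates, q = σ(T₁⁴ − T₂⁴)/(1/ε₁ + 1/ε₂ − 1).
T₁⁴ − T₂⁴ = 2.243×10¹⁰ − 2.609×10⁹ = 1.982×10¹⁰ K⁴.
1/ε₁ + 1/ε₂ − 1 = 2.564 + 3.448 − 1 = 5.012.
q = 5.67×10⁻⁸ × 1.982×10¹⁰ / 5.012.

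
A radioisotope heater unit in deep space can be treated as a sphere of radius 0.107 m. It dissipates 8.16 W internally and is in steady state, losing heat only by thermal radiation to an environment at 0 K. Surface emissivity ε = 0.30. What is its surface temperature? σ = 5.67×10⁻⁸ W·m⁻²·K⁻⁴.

T ≈ 240 K

Steady state: internal power = radiated power, P = εσA T⁴.
Radiating area A = 4πr² = 0.1439 m².
T⁴ = P/(εσA) = 8.16/(0.30·5.67×10⁻⁸·0.1439) = 3.334×10⁹ K⁴.
T = (3.334×10⁹)^(1/4).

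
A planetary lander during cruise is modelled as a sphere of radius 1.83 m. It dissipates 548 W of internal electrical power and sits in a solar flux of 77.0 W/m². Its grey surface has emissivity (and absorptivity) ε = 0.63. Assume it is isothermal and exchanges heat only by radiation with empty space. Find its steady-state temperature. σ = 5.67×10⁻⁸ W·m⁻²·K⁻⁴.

At steady state, absorbed solar power + internal power = radiated power.
Absorbed: α·S·A_cross = 0.63·77.0·10.52 = 510.4 W (cross-section πr²).
Total input = 510.4 + 548 = 1058 W.
Radiated: εσ·A_surf·T⁴ with A_surf = 4πr² = 42.08 m².
T⁴ = 1058/(0.63·5.67×10⁻⁸·42.08) = 7.040×10⁸ K⁴.

T ≈ 163 K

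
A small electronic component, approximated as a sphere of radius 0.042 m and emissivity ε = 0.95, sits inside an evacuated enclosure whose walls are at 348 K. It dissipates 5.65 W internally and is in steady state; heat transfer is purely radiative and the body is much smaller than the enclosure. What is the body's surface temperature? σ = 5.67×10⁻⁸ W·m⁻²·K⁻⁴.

For a small grey body in a large enclosure, net radiated power = εσA(T⁴ − T_w⁴).
Steady state: P = εσA(T⁴ − T_w⁴) with A = 4πr² = 0.02217 m².
T⁴ = P/(εσA) + T_w⁴ = 5.65/(0.95·5.67×10⁻⁸·0.02217) + (348)⁴
    = 4.732×10⁹ + 1.467×10¹⁰ = 1.940×10¹⁰ K⁴.

T ≈ 373 K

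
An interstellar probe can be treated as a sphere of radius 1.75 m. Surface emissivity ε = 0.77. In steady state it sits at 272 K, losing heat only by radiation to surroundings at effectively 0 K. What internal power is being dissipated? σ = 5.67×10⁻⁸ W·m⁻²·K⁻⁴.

Steady state: P = εσA T⁴.
A = 4πr² = 38.48 m²; T⁴ = (272)⁴ = 5.474×10⁹ K⁴.
P = 0.77 × 5.67×10⁻⁸ × 38.48 × 5.474×10⁹.

P ≈ 9200 W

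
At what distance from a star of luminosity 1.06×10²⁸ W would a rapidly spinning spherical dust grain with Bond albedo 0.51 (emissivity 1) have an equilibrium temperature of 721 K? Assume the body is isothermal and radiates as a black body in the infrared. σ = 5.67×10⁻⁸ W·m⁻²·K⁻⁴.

d ≈ 8.21×10¹⁰ m

For an isothermal black-emitting sphere, (1−a)S·πr² = σ·4πr²·T⁴ ⇒ S = 4σT⁴/(1−a).
S = 4·5.67×10⁻⁸·(721)⁴/0.490 = 1.251×10⁵ W/m².
Flux falls as S = L/(4πd²), so d = √(L/(4πS)) = √(1.06×10²⁸/(4π·1.251×10⁵)).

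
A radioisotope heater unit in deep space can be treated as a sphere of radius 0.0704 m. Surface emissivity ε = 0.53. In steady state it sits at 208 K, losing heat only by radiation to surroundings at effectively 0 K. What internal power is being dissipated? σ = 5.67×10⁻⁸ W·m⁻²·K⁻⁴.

Steady state: P = εσA T⁴.
A = 4πr² = 0.06228 m²; T⁴ = (208)⁴ = 1.872×10⁹ K⁴.
P = 0.53 × 5.67×10⁻⁸ × 0.06228 × 1.872×10⁹.

P ≈ 3.50 W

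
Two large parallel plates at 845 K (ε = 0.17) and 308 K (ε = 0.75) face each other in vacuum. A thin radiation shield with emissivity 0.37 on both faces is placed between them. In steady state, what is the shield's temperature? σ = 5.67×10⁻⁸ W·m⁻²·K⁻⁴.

In steady state the net flux on the hot side equals that on the cold side.
σ(T₁⁴−T_s⁴)/D₁ = σ(T_s⁴−T₂⁴)/D₂, with D₁ = 1/ε₁+1/ε_s−1 = 7.585, D₂ = 1/ε_s+1/ε₂−1 = 3.036.
Solve for T_s⁴: T_s⁴ = (D₂·T₁⁴ + D₁·T₂⁴)/(D₁+D₂) = 1.522×10¹¹ K⁴.

T_s ≈ 625 K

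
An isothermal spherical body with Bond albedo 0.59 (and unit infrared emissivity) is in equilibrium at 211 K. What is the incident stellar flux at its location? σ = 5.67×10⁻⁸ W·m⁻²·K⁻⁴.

(1−a)S·πr² = σ·4πr²·T⁴ ⇒ S = 4σT⁴/(1−a).
S = 4·5.67×10⁻⁸·1.982×10⁹/0.410.

S ≈ 1100 W/m²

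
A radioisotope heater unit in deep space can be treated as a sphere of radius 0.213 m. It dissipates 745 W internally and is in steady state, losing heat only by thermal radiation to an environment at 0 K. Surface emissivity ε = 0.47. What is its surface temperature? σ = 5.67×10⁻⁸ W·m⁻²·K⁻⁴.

Steady state: internal power = radiated power, P = εσA T⁴.
Radiating area A = 4πr² = 0.5701 m².
T⁴ = P/(εσA) = 745/(0.47·5.67×10⁻⁸·0.5701) = 4.904×10¹⁰ K⁴.
T = (4.904×10¹⁰)^(1/4).

T ≈ 471 K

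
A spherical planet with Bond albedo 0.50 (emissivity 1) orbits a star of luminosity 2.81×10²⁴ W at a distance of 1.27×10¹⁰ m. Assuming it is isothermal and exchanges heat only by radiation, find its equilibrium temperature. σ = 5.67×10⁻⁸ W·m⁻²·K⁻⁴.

First find the stellar flux at distance d: S = L/(4πd²) = 2.81×10²⁴/(4π·(1.27×10¹⁰)²) = 1386 W/m².
For an isothermal sphere, absorbed (1−a)S·πr² = emitted σ·4πr²·T⁴, so T⁴ = (1−a)S/(4σ).
T⁴ = 0.500·1386/(4·5.67×10⁻⁸) = 3.056×10⁹ K⁴.

T ≈ 235 K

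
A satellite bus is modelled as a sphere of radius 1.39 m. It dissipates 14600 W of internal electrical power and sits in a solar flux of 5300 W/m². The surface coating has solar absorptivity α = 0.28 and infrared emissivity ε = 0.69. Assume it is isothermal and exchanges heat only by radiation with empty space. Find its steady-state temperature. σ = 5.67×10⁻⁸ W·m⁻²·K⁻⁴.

At steady state, absorbed solar power + internal power = radiated power.
Absorbed: α·S·A_cross = 0.28·5300·6.070 = 9008 W (cross-section πr²).
Total input = 9008 + 14600 = 23610 W.
Radiated: εσ·A_surf·T⁴ with A_surf = 4πr² = 24.28 m².
T⁴ = 23610/(0.69·5.67×10⁻⁸·24.28) = 2.485×10¹⁰ K⁴.

T ≈ 397 K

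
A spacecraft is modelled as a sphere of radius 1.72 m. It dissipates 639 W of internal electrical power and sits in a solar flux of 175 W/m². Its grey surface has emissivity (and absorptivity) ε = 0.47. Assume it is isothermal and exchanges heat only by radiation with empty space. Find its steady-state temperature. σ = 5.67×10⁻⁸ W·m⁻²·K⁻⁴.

T ≈ 194 K

At steady state, absorbed solar power + internal power = radiated power.
Absorbed: α·S·A_cross = 0.47·175·9.294 = 764.4 W (cross-section πr²).
Total input = 764.4 + 639 = 1403 W.
Radiated: εσ·A_surf·T⁴ with A_surf = 4πr² = 37.18 m².
T⁴ = 1403/(0.47·5.67×10⁻⁸·37.18) = 1.417×10⁹ K⁴.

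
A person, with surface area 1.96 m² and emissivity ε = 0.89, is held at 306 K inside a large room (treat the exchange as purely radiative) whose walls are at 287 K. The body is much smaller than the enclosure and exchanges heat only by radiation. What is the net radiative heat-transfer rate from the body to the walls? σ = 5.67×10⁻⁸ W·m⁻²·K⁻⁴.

P_net ≈ 196 W

For a small grey body in a large enclosure: P_net = εσA(T_body⁴ − T_wall⁴).
A = 1.96 m²; T_body⁴ − T_wall⁴ = 8.768×10⁹ − 6.785×10⁹ = 1.983×10⁹ K⁴.
|P_net| = 0.89·5.67×10⁻⁸·1.960·1.983×10⁹.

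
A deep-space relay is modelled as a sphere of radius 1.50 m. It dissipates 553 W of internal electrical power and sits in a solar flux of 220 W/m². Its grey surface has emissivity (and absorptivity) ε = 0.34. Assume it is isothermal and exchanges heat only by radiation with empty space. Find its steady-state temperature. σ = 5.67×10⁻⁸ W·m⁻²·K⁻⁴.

At steady state, absorbed solar power + internal power = radiated power.
Absorbed: α·S·A_cross = 0.34·220·7.069 = 528.7 W (cross-section πr²).
Total input = 528.7 + 553 = 1082 W.
Radiated: εσ·A_surf·T⁴ with A_surf = 4πr² = 28.27 m².
T⁴ = 1082/(0.34·5.67×10⁻⁸·28.27) = 1.985×10⁹ K⁴.

T ≈ 211 K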